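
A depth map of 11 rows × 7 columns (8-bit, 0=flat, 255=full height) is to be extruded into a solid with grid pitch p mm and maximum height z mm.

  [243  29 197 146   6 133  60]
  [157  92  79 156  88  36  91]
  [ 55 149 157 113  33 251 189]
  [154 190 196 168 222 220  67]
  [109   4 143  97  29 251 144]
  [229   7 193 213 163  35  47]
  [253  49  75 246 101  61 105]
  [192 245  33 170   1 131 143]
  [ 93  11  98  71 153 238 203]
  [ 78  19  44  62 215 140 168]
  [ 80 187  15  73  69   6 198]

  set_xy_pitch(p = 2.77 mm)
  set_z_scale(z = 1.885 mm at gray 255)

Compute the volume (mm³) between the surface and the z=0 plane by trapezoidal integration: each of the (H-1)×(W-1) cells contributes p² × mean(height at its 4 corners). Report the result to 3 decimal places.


411.910

height_mm = gray/255 × 1.885; cell vol = 2.77² × mean(4 corners)
unit = 2.77² × 1.885 / (4×255) = 0.0141798 mm³ per gray-sum
row 0: Σ corner-gray over 6 cells = 2475  → 35.0951
row 1: Σ corner-gray over 6 cells = 2800  → 39.7035
row 2: Σ corner-gray over 6 cells = 3863  → 54.7766
row 3: Σ corner-gray over 6 cells = 3514  → 49.8279
row 4: Σ corner-gray over 6 cells = 2799  → 39.6893
row 5: Σ corner-gray over 6 cells = 2920  → 41.4051
row 6: Σ corner-gray over 6 cells = 2917  → 41.3625
row 7: Σ corner-gray over 6 cells = 2933  → 41.5894
row 8: Σ corner-gray over 6 cells = 2644  → 37.4914
row 9: Σ corner-gray over 6 cells = 2184  → 30.9687
Σ rows: total corner-gray = 29049  → 411.9096 mm³


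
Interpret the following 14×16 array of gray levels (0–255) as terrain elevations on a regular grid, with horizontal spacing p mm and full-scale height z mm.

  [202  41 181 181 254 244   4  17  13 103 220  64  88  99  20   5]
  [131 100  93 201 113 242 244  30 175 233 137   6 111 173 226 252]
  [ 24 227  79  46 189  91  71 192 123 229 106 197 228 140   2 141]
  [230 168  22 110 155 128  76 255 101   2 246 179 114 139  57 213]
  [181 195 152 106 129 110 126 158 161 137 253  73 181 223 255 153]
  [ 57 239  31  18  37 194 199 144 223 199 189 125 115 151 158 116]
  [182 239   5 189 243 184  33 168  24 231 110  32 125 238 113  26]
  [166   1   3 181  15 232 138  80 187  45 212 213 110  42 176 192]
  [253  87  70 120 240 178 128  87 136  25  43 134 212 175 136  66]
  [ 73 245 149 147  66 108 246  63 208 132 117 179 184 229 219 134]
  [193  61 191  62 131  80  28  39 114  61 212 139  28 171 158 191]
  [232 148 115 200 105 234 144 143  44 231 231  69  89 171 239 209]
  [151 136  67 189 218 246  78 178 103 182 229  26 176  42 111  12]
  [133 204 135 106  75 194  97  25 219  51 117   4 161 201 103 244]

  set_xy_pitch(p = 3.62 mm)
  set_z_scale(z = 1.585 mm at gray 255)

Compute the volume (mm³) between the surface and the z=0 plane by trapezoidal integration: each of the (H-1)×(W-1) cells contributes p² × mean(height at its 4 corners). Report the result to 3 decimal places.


height_mm = gray/255 × 1.585; cell vol = 3.62² × mean(4 corners)
unit = 3.62² × 1.585 / (4×255) = 0.0203632 mm³ per gray-sum
row 0: Σ corner-gray over 15 cells = 7816  → 159.1588
row 1: Σ corner-gray over 15 cells = 8556  → 174.2276
row 2: Σ corner-gray over 15 cells = 7952  → 161.9282
row 3: Σ corner-gray over 15 cells = 8799  → 179.1759
row 4: Σ corner-gray over 15 cells = 9069  → 184.6739
row 5: Σ corner-gray over 15 cells = 8293  → 168.8721
row 6: Σ corner-gray over 15 cells = 7704  → 156.8782
row 7: Σ corner-gray over 15 cells = 7489  → 152.5001
row 8: Σ corner-gray over 15 cells = 8652  → 176.1825
row 9: Σ corner-gray over 15 cells = 8125  → 165.4511
row 10: Σ corner-gray over 15 cells = 8101  → 164.9624
row 11: Σ corner-gray over 15 cells = 8892  → 181.0697
row 12: Σ corner-gray over 15 cells = 7886  → 160.5843
Σ rows: total corner-gray = 107334  → 2185.6648 mm³

2185.665


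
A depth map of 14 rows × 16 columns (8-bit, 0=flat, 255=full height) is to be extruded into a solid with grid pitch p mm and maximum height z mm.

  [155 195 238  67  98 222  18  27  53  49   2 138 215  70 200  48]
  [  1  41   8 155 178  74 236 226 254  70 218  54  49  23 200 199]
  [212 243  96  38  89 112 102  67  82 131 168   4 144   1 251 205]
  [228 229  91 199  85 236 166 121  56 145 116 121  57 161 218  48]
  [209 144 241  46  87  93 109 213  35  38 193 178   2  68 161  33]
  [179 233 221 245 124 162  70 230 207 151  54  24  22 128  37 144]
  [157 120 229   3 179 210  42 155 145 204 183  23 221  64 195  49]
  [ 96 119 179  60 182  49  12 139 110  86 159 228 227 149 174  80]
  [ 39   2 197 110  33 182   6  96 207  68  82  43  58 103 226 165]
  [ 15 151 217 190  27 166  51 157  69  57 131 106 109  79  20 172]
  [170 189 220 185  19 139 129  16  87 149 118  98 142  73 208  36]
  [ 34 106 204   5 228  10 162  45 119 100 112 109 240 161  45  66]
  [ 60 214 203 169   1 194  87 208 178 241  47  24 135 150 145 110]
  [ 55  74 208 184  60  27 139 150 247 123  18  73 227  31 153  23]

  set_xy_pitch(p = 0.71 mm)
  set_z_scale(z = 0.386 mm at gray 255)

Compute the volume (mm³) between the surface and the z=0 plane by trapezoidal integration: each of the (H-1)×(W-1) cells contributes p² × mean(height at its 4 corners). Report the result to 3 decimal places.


18.398

height_mm = gray/255 × 0.386; cell vol = 0.71² × mean(4 corners)
unit = 0.71² × 0.386 / (4×255) = 0.000190767 mm³ per gray-sum
row 0: Σ corner-gray over 15 cells = 7159  → 1.3657
row 1: Σ corner-gray over 15 cells = 7245  → 1.3821
row 2: Σ corner-gray over 15 cells = 7751  → 1.4786
row 3: Σ corner-gray over 15 cells = 7736  → 1.4758
row 4: Σ corner-gray over 15 cells = 7597  → 1.4493
row 5: Σ corner-gray over 15 cells = 8291  → 1.5817
row 6: Σ corner-gray over 15 cells = 8074  → 1.5403
row 7: Σ corner-gray over 15 cells = 6952  → 1.3262
row 8: Σ corner-gray over 15 cells = 6277  → 1.1974
row 9: Σ corner-gray over 15 cells = 6997  → 1.3348
row 10: Σ corner-gray over 15 cells = 7142  → 1.3625
row 11: Σ corner-gray over 15 cells = 7554  → 1.4411
row 12: Σ corner-gray over 15 cells = 7668  → 1.4628
Σ rows: total corner-gray = 96443  → 18.3982 mm³


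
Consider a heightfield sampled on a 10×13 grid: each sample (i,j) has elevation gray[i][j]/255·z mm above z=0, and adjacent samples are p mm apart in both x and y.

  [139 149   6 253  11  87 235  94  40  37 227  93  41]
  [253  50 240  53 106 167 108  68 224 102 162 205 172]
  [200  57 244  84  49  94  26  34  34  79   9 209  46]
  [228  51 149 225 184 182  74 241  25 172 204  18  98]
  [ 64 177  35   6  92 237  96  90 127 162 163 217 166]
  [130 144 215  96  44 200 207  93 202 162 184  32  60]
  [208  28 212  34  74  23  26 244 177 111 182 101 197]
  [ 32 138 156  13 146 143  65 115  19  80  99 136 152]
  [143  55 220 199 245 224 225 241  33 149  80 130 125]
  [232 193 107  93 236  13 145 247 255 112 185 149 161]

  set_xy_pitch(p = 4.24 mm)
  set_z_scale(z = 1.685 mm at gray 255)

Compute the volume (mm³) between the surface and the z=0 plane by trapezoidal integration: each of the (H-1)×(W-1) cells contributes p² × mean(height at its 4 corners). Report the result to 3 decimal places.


height_mm = gray/255 × 1.685; cell vol = 4.24² × mean(4 corners)
unit = 4.24² × 1.685 / (4×255) = 0.0296983 mm³ per gray-sum
row 0: Σ corner-gray over 12 cells = 6039  → 179.3480
row 1: Σ corner-gray over 12 cells = 5479  → 162.7169
row 2: Σ corner-gray over 12 cells = 5460  → 162.1527
row 3: Σ corner-gray over 12 cells = 6410  → 190.3660
row 4: Σ corner-gray over 12 cells = 6382  → 189.5345
row 5: Σ corner-gray over 12 cells = 6177  → 183.4463
row 6: Σ corner-gray over 12 cells = 5233  → 155.4112
row 7: Σ corner-gray over 12 cells = 6274  → 186.3271
row 8: Σ corner-gray over 12 cells = 7733  → 229.6569
Σ rows: total corner-gray = 55187  → 1638.9595 mm³

1638.960


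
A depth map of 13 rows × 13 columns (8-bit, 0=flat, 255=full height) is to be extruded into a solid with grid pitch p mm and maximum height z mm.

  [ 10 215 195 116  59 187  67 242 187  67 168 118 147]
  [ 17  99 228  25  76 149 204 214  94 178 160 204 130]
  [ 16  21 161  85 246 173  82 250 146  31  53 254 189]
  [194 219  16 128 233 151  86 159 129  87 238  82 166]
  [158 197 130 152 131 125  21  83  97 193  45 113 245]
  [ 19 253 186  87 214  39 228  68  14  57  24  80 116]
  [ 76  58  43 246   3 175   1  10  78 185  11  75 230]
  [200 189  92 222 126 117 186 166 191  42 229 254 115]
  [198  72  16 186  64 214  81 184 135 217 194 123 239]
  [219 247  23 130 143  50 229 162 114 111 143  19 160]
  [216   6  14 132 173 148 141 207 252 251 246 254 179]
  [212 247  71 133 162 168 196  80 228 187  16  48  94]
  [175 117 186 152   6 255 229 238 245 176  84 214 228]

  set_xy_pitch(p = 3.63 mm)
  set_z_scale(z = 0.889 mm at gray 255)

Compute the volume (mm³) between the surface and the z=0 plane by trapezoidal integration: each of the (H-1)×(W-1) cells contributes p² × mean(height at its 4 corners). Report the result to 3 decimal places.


height_mm = gray/255 × 0.889; cell vol = 3.63² × mean(4 corners)
unit = 3.63² × 0.889 / (4×255) = 0.0114846 mm³ per gray-sum
row 0: Σ corner-gray over 12 cells = 6808  → 78.1870
row 1: Σ corner-gray over 12 cells = 6618  → 76.0049
row 2: Σ corner-gray over 12 cells = 6625  → 76.0853
row 3: Σ corner-gray over 12 cells = 6393  → 73.4209
row 4: Σ corner-gray over 12 cells = 5612  → 64.4514
row 5: Σ corner-gray over 12 cells = 4711  → 54.1038
row 6: Σ corner-gray over 12 cells = 6019  → 69.1256
row 7: Σ corner-gray over 12 cells = 7352  → 84.4346
row 8: Σ corner-gray over 12 cells = 6530  → 74.9943
row 9: Σ corner-gray over 12 cells = 7164  → 82.2755
row 10: Σ corner-gray over 12 cells = 7421  → 85.2270
row 11: Σ corner-gray over 12 cells = 7585  → 87.1105
Σ rows: total corner-gray = 78838  → 905.4207 mm³

905.421


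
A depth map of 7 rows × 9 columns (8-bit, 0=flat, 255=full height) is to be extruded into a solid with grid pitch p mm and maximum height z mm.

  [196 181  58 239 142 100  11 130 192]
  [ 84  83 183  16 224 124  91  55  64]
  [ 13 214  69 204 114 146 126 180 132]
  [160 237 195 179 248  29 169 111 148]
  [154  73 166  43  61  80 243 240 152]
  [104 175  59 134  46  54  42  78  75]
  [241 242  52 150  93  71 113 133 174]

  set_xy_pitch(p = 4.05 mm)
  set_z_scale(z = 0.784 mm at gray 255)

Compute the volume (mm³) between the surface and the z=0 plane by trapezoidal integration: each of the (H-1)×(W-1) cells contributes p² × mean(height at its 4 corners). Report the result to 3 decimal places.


307.230

height_mm = gray/255 × 0.784; cell vol = 4.05² × mean(4 corners)
unit = 4.05² × 0.784 / (4×255) = 0.0126074 mm³ per gray-sum
row 0: Σ corner-gray over 8 cells = 3810  → 48.0342
row 1: Σ corner-gray over 8 cells = 3951  → 49.8119
row 2: Σ corner-gray over 8 cells = 4895  → 61.7133
row 3: Σ corner-gray over 8 cells = 4762  → 60.0365
row 4: Σ corner-gray over 8 cells = 3473  → 43.7855
row 5: Σ corner-gray over 8 cells = 3478  → 43.8486
Σ rows: total corner-gray = 24369  → 307.2300 mm³


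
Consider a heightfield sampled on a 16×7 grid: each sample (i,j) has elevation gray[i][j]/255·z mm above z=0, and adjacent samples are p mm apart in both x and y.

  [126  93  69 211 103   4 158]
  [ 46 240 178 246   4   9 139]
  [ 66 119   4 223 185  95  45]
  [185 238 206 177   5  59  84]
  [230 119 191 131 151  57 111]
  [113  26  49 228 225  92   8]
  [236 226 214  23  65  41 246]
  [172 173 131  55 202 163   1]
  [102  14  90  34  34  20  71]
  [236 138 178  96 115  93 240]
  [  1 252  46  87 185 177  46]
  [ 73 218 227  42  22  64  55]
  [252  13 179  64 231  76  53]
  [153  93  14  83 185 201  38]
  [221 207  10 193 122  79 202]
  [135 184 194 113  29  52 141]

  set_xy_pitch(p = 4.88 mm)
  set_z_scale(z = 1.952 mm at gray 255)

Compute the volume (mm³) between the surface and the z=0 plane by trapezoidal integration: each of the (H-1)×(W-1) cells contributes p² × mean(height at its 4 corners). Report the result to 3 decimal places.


height_mm = gray/255 × 1.952; cell vol = 4.88² × mean(4 corners)
unit = 4.88² × 1.952 / (4×255) = 0.0455742 mm³ per gray-sum
row 0: Σ corner-gray over 6 cells = 2783  → 126.8331
row 1: Σ corner-gray over 6 cells = 2902  → 132.2564
row 2: Σ corner-gray over 6 cells = 3002  → 136.8138
row 3: Σ corner-gray over 6 cells = 3278  → 149.3923
row 4: Σ corner-gray over 6 cells = 3000  → 136.7227
row 5: Σ corner-gray over 6 cells = 2981  → 135.8568
row 6: Σ corner-gray over 6 cells = 3241  → 147.7061
row 7: Σ corner-gray over 6 cells = 2178  → 99.2607
row 8: Σ corner-gray over 6 cells = 2273  → 103.5902
row 9: Σ corner-gray over 6 cells = 3257  → 148.4352
row 10: Σ corner-gray over 6 cells = 2815  → 128.2914
row 11: Σ corner-gray over 6 cells = 2705  → 123.2783
row 12: Σ corner-gray over 6 cells = 2774  → 126.4229
row 13: Σ corner-gray over 6 cells = 2988  → 136.1758
row 14: Σ corner-gray over 6 cells = 3065  → 139.6850
Σ rows: total corner-gray = 43242  → 1970.7206 mm³

1970.721


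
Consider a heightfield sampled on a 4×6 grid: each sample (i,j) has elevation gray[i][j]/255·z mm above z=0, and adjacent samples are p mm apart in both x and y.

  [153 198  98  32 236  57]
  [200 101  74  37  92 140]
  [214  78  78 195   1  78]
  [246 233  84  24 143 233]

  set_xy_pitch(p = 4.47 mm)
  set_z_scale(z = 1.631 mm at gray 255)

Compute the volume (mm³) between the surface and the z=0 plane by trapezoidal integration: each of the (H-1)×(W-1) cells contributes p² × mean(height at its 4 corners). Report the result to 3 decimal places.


height_mm = gray/255 × 1.631; cell vol = 4.47² × mean(4 corners)
unit = 4.47² × 1.631 / (4×255) = 0.0319499 mm³ per gray-sum
row 0: Σ corner-gray over 5 cells = 2286  → 73.0374
row 1: Σ corner-gray over 5 cells = 1944  → 62.1105
row 2: Σ corner-gray over 5 cells = 2443  → 78.0535
Σ rows: total corner-gray = 6673  → 213.2014 mm³

213.201


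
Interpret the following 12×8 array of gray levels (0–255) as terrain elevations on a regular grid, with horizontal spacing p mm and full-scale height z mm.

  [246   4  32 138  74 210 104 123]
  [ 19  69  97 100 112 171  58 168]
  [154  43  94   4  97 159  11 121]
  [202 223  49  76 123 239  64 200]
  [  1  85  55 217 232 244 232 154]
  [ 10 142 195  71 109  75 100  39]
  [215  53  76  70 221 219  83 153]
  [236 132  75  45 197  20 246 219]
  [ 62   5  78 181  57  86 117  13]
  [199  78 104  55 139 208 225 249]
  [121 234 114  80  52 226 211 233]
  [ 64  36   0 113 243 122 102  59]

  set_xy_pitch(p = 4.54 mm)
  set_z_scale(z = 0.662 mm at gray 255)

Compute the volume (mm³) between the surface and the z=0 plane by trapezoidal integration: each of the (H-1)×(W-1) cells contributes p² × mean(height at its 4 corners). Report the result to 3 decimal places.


499.189

height_mm = gray/255 × 0.662; cell vol = 4.54² × mean(4 corners)
unit = 4.54² × 0.662 / (4×255) = 0.0133773 mm³ per gray-sum
row 0: Σ corner-gray over 7 cells = 2894  → 38.7140
row 1: Σ corner-gray over 7 cells = 2492  → 33.3363
row 2: Σ corner-gray over 7 cells = 3041  → 40.6805
row 3: Σ corner-gray over 7 cells = 4235  → 56.6530
row 4: Σ corner-gray over 7 cells = 3718  → 49.7369
row 5: Σ corner-gray over 7 cells = 3245  → 43.4094
row 6: Σ corner-gray over 7 cells = 3697  → 49.4560
row 7: Σ corner-gray over 7 cells = 3008  → 40.2390
row 8: Σ corner-gray over 7 cells = 3189  → 42.6603
row 9: Σ corner-gray over 7 cells = 4254  → 56.9072
row 10: Σ corner-gray over 7 cells = 3543  → 47.3959
Σ rows: total corner-gray = 37316  → 499.1885 mm³


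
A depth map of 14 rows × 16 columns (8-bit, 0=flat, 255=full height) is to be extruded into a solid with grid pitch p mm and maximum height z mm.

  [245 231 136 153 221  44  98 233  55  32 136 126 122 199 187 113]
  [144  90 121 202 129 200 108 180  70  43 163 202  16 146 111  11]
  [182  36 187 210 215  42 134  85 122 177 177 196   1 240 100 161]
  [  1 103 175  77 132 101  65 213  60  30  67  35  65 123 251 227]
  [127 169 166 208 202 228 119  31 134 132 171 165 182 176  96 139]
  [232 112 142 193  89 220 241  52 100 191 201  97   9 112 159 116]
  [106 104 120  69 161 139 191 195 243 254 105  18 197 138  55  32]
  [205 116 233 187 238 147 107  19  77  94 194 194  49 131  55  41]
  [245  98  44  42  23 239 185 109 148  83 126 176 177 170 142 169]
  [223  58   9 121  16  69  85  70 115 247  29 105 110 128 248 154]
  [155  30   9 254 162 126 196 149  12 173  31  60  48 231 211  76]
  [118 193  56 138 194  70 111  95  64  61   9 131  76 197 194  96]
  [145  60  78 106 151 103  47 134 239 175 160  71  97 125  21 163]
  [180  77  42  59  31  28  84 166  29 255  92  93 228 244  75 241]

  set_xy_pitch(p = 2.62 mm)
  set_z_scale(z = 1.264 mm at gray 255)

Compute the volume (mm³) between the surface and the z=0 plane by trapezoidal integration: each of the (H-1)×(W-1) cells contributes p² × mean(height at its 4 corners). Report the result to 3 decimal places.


height_mm = gray/255 × 1.264; cell vol = 2.62² × mean(4 corners)
unit = 2.62² × 1.264 / (4×255) = 0.00850647 mm³ per gray-sum
row 0: Σ corner-gray over 15 cells = 8021  → 68.2304
row 1: Σ corner-gray over 15 cells = 7904  → 67.2352
row 2: Σ corner-gray over 15 cells = 7409  → 63.0245
row 3: Σ corner-gray over 15 cells = 7846  → 66.7418
row 4: Σ corner-gray over 15 cells = 8808  → 74.9250
row 5: Σ corner-gray over 15 cells = 8300  → 70.6037
row 6: Σ corner-gray over 15 cells = 8044  → 68.4261
row 7: Σ corner-gray over 15 cells = 7866  → 66.9119
row 8: Σ corner-gray over 15 cells = 7135  → 60.6937
row 9: Σ corner-gray over 15 cells = 6812  → 57.9461
row 10: Σ corner-gray over 15 cells = 7007  → 59.6049
row 11: Σ corner-gray over 15 cells = 6834  → 58.1332
row 12: Σ corner-gray over 15 cells = 6869  → 58.4310
Σ rows: total corner-gray = 98855  → 840.9073 mm³

840.907


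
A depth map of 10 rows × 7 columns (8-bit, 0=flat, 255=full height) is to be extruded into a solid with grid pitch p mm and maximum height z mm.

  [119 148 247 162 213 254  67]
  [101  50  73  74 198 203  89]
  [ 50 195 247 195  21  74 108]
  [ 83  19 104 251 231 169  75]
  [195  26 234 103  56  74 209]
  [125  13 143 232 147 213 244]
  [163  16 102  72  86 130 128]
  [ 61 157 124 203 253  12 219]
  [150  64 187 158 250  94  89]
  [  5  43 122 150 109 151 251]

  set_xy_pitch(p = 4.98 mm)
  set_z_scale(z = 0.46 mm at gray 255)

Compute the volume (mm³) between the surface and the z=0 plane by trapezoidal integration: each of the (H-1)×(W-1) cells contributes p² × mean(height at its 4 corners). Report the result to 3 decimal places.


322.449

height_mm = gray/255 × 0.46; cell vol = 4.98² × mean(4 corners)
unit = 4.98² × 0.46 / (4×255) = 0.0111845 mm³ per gray-sum
row 0: Σ corner-gray over 6 cells = 3620  → 40.4879
row 1: Σ corner-gray over 6 cells = 3008  → 33.6430
row 2: Σ corner-gray over 6 cells = 3328  → 37.2220
row 3: Σ corner-gray over 6 cells = 3096  → 34.6272
row 4: Σ corner-gray over 6 cells = 3255  → 36.4055
row 5: Σ corner-gray over 6 cells = 2968  → 33.1956
row 6: Σ corner-gray over 6 cells = 2881  → 32.2225
row 7: Σ corner-gray over 6 cells = 3523  → 39.4030
row 8: Σ corner-gray over 6 cells = 3151  → 35.2423
Σ rows: total corner-gray = 28830  → 322.4490 mm³


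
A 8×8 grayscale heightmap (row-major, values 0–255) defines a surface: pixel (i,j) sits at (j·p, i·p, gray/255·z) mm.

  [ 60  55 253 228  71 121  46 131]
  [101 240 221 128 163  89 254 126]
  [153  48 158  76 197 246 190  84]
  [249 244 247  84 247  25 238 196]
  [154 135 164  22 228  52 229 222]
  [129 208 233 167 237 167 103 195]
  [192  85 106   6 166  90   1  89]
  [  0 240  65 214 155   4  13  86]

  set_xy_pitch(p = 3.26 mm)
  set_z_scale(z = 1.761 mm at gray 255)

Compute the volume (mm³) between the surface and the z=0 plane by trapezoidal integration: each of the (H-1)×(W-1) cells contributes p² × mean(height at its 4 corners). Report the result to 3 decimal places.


height_mm = gray/255 × 1.761; cell vol = 3.26² × mean(4 corners)
unit = 3.26² × 1.761 / (4×255) = 0.0183482 mm³ per gray-sum
row 0: Σ corner-gray over 7 cells = 4156  → 76.2553
row 1: Σ corner-gray over 7 cells = 4484  → 82.2735
row 2: Σ corner-gray over 7 cells = 4682  → 85.9065
row 3: Σ corner-gray over 7 cells = 4651  → 85.3377
row 4: Σ corner-gray over 7 cells = 4590  → 84.2184
row 5: Σ corner-gray over 7 cells = 3743  → 68.6775
row 6: Σ corner-gray over 7 cells = 2657  → 48.7513
Σ rows: total corner-gray = 28963  → 531.4200 mm³

531.420


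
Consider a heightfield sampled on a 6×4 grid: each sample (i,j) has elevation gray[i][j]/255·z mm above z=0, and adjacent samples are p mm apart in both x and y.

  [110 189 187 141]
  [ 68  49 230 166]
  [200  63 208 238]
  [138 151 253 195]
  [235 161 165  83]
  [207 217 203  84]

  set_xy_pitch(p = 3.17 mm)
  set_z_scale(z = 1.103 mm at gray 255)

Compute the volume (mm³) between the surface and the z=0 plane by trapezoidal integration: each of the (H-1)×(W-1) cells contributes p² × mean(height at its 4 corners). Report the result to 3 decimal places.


107.579

height_mm = gray/255 × 1.103; cell vol = 3.17² × mean(4 corners)
unit = 3.17² × 1.103 / (4×255) = 0.0108666 mm³ per gray-sum
row 0: Σ corner-gray over 3 cells = 1795  → 19.5056
row 1: Σ corner-gray over 3 cells = 1772  → 19.2556
row 2: Σ corner-gray over 3 cells = 2121  → 23.0481
row 3: Σ corner-gray over 3 cells = 2111  → 22.9394
row 4: Σ corner-gray over 3 cells = 2101  → 22.8307
Σ rows: total corner-gray = 9900  → 107.5794 mm³


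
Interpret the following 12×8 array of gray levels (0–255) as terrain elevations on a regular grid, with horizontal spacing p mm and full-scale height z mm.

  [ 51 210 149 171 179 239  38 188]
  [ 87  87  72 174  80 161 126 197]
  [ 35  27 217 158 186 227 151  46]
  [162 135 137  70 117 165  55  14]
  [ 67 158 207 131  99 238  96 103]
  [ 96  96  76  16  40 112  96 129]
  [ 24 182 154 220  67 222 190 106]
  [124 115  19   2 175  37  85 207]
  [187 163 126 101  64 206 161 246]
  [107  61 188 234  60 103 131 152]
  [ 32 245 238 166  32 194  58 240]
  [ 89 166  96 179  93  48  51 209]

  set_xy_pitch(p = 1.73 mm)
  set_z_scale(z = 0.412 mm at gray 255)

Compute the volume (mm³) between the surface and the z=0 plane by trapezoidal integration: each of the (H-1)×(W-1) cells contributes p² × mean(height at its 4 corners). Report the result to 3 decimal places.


47.550

height_mm = gray/255 × 0.412; cell vol = 1.73² × mean(4 corners)
unit = 1.73² × 0.412 / (4×255) = 0.0012089 mm³ per gray-sum
row 0: Σ corner-gray over 7 cells = 3895  → 4.7087
row 1: Σ corner-gray over 7 cells = 3697  → 4.4693
row 2: Σ corner-gray over 7 cells = 3547  → 4.2880
row 3: Σ corner-gray over 7 cells = 3562  → 4.3061
row 4: Σ corner-gray over 7 cells = 3125  → 3.7778
row 5: Σ corner-gray over 7 cells = 3297  → 3.9857
row 6: Σ corner-gray over 7 cells = 3397  → 4.1066
row 7: Σ corner-gray over 7 cells = 3272  → 3.9555
row 8: Σ corner-gray over 7 cells = 3888  → 4.7002
row 9: Σ corner-gray over 7 cells = 3951  → 4.7764
row 10: Σ corner-gray over 7 cells = 3702  → 4.4753
Σ rows: total corner-gray = 39333  → 47.5495 mm³


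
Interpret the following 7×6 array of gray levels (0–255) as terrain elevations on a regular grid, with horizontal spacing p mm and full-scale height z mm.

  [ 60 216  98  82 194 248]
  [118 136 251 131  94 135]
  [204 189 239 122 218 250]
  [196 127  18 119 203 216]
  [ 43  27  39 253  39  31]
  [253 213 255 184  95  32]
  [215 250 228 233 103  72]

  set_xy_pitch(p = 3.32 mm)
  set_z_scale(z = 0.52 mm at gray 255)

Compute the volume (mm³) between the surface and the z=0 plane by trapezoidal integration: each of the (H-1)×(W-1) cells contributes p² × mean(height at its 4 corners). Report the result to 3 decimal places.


102.085

height_mm = gray/255 × 0.52; cell vol = 3.32² × mean(4 corners)
unit = 3.32² × 0.52 / (4×255) = 0.00561926 mm³ per gray-sum
row 0: Σ corner-gray over 5 cells = 2965  → 16.6611
row 1: Σ corner-gray over 5 cells = 3467  → 19.4820
row 2: Σ corner-gray over 5 cells = 3336  → 18.7459
row 3: Σ corner-gray over 5 cells = 2136  → 12.0027
row 4: Σ corner-gray over 5 cells = 2569  → 14.4359
row 5: Σ corner-gray over 5 cells = 3694  → 20.7576
Σ rows: total corner-gray = 18167  → 102.0851 mm³


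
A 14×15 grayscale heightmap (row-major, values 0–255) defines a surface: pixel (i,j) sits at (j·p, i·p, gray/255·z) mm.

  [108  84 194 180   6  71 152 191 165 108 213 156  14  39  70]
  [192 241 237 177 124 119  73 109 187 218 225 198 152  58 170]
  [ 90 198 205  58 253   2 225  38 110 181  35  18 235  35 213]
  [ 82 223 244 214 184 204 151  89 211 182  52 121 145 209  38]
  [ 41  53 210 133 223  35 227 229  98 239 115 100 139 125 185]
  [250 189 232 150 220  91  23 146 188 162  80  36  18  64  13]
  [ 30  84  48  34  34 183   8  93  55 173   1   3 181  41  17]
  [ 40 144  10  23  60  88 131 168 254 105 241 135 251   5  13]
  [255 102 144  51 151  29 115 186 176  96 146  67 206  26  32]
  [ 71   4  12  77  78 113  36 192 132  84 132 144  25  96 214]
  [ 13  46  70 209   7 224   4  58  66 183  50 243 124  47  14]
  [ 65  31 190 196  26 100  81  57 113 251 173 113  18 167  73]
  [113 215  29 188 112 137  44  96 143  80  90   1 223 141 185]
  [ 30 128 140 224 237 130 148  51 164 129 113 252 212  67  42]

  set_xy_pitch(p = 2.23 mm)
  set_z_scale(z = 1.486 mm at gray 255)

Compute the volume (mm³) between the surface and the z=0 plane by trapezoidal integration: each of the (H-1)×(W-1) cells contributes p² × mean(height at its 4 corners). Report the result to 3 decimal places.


height_mm = gray/255 × 1.486; cell vol = 2.23² × mean(4 corners)
unit = 2.23² × 1.486 / (4×255) = 0.00724483 mm³ per gray-sum
row 0: Σ corner-gray over 14 cells = 7922  → 57.3936
row 1: Σ corner-gray over 14 cells = 8087  → 58.5890
row 2: Σ corner-gray over 14 cells = 8067  → 58.4441
row 3: Σ corner-gray over 14 cells = 8656  → 62.7113
row 4: Σ corner-gray over 14 cells = 7539  → 54.6188
row 5: Σ corner-gray over 14 cells = 5384  → 39.0062
row 6: Σ corner-gray over 14 cells = 5206  → 37.7166
row 7: Σ corner-gray over 14 cells = 6560  → 47.5261
row 8: Σ corner-gray over 14 cells = 5812  → 42.1070
row 9: Σ corner-gray over 14 cells = 5224  → 37.8470
row 10: Σ corner-gray over 14 cells = 5859  → 42.4475
row 11: Σ corner-gray over 14 cells = 6466  → 46.8451
row 12: Σ corner-gray over 14 cells = 7358  → 53.3075
Σ rows: total corner-gray = 88140  → 638.5596 mm³

638.560


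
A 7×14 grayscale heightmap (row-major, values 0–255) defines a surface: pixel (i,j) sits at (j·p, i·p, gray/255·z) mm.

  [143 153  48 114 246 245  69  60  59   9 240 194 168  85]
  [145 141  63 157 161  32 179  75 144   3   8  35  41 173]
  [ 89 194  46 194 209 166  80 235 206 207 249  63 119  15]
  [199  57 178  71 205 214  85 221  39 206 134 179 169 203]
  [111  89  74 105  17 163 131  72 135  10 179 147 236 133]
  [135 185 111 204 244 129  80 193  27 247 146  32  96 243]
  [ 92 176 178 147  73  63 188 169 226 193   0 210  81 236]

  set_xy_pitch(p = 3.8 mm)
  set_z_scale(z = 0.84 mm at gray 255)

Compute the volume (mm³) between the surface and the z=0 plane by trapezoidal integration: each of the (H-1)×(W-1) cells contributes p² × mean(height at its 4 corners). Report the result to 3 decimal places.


491.534

height_mm = gray/255 × 0.84; cell vol = 3.8² × mean(4 corners)
unit = 3.8² × 0.84 / (4×255) = 0.0118918 mm³ per gray-sum
row 0: Σ corner-gray over 13 cells = 5834  → 69.3766
row 1: Σ corner-gray over 13 cells = 6436  → 76.5354
row 2: Σ corner-gray over 13 cells = 7958  → 94.6347
row 3: Σ corner-gray over 13 cells = 6878  → 81.7916
row 4: Σ corner-gray over 13 cells = 6726  → 79.9840
row 5: Σ corner-gray over 13 cells = 7502  → 89.2120
Σ rows: total corner-gray = 41334  → 491.5342 mm³


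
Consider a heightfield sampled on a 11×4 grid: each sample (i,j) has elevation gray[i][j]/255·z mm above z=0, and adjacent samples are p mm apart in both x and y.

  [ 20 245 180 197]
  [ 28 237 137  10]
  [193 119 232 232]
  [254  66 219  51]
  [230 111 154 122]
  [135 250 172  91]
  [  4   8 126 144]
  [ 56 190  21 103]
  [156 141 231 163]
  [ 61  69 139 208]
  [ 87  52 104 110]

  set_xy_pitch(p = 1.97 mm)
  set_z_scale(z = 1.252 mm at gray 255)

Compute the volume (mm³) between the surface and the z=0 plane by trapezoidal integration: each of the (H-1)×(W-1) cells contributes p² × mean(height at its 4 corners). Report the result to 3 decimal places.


78.819

height_mm = gray/255 × 1.252; cell vol = 1.97² × mean(4 corners)
unit = 1.97² × 1.252 / (4×255) = 0.00476361 mm³ per gray-sum
row 0: Σ corner-gray over 3 cells = 1853  → 8.8270
row 1: Σ corner-gray over 3 cells = 1913  → 9.1128
row 2: Σ corner-gray over 3 cells = 2002  → 9.5368
row 3: Σ corner-gray over 3 cells = 1757  → 8.3697
row 4: Σ corner-gray over 3 cells = 1952  → 9.2986
row 5: Σ corner-gray over 3 cells = 1486  → 7.0787
row 6: Σ corner-gray over 3 cells = 997  → 4.7493
row 7: Σ corner-gray over 3 cells = 1644  → 7.8314
row 8: Σ corner-gray over 3 cells = 1748  → 8.3268
row 9: Σ corner-gray over 3 cells = 1194  → 5.6878
Σ rows: total corner-gray = 16546  → 78.8188 mm³


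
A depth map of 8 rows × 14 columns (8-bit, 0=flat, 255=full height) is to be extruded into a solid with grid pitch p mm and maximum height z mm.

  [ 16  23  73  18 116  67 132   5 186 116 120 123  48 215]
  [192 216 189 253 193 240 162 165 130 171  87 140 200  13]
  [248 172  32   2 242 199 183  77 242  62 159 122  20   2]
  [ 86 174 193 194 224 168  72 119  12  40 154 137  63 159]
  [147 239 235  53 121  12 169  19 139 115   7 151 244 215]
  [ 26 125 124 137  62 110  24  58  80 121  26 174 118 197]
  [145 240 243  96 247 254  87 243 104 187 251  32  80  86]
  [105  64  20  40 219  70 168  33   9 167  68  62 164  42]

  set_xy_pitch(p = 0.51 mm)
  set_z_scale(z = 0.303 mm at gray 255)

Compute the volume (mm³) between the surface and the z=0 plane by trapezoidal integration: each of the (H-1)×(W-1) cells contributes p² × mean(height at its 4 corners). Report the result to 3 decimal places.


3.660

height_mm = gray/255 × 0.303; cell vol = 0.51² × mean(4 corners)
unit = 0.51² × 0.303 / (4×255) = 7.7265e-05 mm³ per gray-sum
row 0: Σ corner-gray over 13 cells = 6782  → 0.5240
row 1: Σ corner-gray over 13 cells = 7771  → 0.6004
row 2: Σ corner-gray over 13 cells = 6619  → 0.5114
row 3: Σ corner-gray over 13 cells = 6715  → 0.5188
row 4: Σ corner-gray over 13 cells = 5911  → 0.4567
row 5: Σ corner-gray over 13 cells = 6900  → 0.5331
row 6: Σ corner-gray over 13 cells = 6674  → 0.5157
Σ rows: total corner-gray = 47372  → 3.6602 mm³


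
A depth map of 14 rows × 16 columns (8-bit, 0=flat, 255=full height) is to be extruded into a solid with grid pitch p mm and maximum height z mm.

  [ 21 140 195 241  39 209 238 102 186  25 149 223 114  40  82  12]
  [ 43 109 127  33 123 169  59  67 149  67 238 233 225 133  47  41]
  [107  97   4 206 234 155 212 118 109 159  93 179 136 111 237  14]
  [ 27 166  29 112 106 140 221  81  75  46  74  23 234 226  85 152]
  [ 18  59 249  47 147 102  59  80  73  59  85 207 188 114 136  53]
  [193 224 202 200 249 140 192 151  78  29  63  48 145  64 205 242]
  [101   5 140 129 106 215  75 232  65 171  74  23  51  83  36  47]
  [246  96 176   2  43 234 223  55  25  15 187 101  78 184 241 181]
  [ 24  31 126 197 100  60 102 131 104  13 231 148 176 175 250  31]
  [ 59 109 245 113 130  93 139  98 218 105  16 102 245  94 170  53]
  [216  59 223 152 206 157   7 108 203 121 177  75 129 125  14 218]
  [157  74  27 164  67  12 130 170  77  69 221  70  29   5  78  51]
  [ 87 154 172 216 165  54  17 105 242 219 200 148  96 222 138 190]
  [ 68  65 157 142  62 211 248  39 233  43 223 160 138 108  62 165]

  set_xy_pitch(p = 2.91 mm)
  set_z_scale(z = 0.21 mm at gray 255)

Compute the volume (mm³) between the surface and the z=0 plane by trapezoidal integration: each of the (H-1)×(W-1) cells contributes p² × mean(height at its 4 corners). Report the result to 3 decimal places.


168.792

height_mm = gray/255 × 0.21; cell vol = 2.91² × mean(4 corners)
unit = 2.91² × 0.21 / (4×255) = 0.00174343 mm³ per gray-sum
row 0: Σ corner-gray over 15 cells = 7641  → 13.3216
row 1: Σ corner-gray over 15 cells = 7863  → 13.7086
row 2: Σ corner-gray over 15 cells = 7636  → 13.3128
row 3: Σ corner-gray over 15 cells = 6696  → 11.6740
row 4: Σ corner-gray over 15 cells = 7696  → 13.4175
row 5: Σ corner-gray over 15 cells = 7373  → 12.8543
row 6: Σ corner-gray over 15 cells = 6705  → 11.6897
row 7: Σ corner-gray over 15 cells = 7490  → 13.0583
row 8: Σ corner-gray over 15 cells = 7609  → 13.2658
row 9: Σ corner-gray over 15 cells = 7812  → 13.6197
row 10: Σ corner-gray over 15 cells = 6540  → 11.4020
row 11: Σ corner-gray over 15 cells = 7167  → 12.4952
row 12: Σ corner-gray over 15 cells = 8588  → 14.9726
Σ rows: total corner-gray = 96816  → 168.7921 mm³


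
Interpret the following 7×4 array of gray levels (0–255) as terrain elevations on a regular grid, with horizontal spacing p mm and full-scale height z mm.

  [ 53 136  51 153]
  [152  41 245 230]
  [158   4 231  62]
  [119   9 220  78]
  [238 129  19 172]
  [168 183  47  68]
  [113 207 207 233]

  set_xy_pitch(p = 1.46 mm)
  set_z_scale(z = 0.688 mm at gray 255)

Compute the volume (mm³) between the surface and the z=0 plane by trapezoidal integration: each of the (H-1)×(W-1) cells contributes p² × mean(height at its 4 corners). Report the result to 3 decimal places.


13.164

height_mm = gray/255 × 0.688; cell vol = 1.46² × mean(4 corners)
unit = 1.46² × 0.688 / (4×255) = 0.00143779 mm³ per gray-sum
row 0: Σ corner-gray over 3 cells = 1534  → 2.2056
row 1: Σ corner-gray over 3 cells = 1644  → 2.3637
row 2: Σ corner-gray over 3 cells = 1345  → 1.9338
row 3: Σ corner-gray over 3 cells = 1361  → 1.9568
row 4: Σ corner-gray over 3 cells = 1402  → 2.0158
row 5: Σ corner-gray over 3 cells = 1870  → 2.6887
Σ rows: total corner-gray = 9156  → 13.1644 mm³


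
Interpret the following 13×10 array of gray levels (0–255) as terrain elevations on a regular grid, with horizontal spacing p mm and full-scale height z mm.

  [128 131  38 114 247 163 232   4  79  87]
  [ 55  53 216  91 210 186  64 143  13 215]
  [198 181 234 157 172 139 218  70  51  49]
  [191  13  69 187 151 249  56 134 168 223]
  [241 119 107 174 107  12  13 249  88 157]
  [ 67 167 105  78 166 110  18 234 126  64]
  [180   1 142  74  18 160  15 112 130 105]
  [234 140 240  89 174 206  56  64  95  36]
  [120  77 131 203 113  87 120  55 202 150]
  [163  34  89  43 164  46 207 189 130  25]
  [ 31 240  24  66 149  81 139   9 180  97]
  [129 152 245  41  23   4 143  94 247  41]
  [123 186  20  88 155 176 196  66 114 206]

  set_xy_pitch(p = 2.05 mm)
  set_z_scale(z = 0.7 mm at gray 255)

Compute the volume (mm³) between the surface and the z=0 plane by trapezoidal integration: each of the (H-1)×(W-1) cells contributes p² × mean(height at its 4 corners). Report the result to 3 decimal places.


height_mm = gray/255 × 0.7; cell vol = 2.05² × mean(4 corners)
unit = 2.05² × 0.7 / (4×255) = 0.00288407 mm³ per gray-sum
row 0: Σ corner-gray over 9 cells = 4453  → 12.8428
row 1: Σ corner-gray over 9 cells = 4913  → 14.1694
row 2: Σ corner-gray over 9 cells = 5159  → 14.8789
row 3: Σ corner-gray over 9 cells = 4604  → 13.2783
row 4: Σ corner-gray over 9 cells = 4275  → 12.3294
row 5: Σ corner-gray over 9 cells = 3728  → 10.7518
row 6: Σ corner-gray over 9 cells = 3987  → 11.4988
row 7: Σ corner-gray over 9 cells = 4644  → 13.3936
row 8: Σ corner-gray over 9 cells = 4238  → 12.2227
row 9: Σ corner-gray over 9 cells = 3896  → 11.2363
row 10: Σ corner-gray over 9 cells = 3972  → 11.4555
row 11: Σ corner-gray over 9 cells = 4399  → 12.6870
Σ rows: total corner-gray = 52268  → 150.7445 mm³

150.744


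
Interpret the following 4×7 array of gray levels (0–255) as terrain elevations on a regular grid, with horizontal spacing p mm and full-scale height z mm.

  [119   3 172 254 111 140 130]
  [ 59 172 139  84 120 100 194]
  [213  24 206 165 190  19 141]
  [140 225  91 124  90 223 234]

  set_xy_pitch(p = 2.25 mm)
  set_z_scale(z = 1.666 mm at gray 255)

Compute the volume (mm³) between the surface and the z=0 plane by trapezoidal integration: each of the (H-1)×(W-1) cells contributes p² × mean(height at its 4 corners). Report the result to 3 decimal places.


79.206

height_mm = gray/255 × 1.666; cell vol = 2.25² × mean(4 corners)
unit = 2.25² × 1.666 / (4×255) = 0.00826875 mm³ per gray-sum
row 0: Σ corner-gray over 6 cells = 3092  → 25.5670
row 1: Σ corner-gray over 6 cells = 3045  → 25.1783
row 2: Σ corner-gray over 6 cells = 3442  → 28.4610
Σ rows: total corner-gray = 9579  → 79.2064 mm³


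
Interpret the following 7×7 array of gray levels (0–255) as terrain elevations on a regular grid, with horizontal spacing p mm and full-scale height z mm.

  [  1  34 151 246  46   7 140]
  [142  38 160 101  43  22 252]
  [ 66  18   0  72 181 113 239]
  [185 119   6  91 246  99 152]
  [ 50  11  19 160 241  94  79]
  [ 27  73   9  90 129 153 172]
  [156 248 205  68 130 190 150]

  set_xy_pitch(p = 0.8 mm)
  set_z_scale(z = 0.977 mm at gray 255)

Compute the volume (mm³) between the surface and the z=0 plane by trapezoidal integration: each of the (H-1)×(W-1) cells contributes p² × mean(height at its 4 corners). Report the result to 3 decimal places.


height_mm = gray/255 × 0.977; cell vol = 0.8² × mean(4 corners)
unit = 0.8² × 0.977 / (4×255) = 0.00061302 mm³ per gray-sum
row 0: Σ corner-gray over 6 cells = 2231  → 1.3676
row 1: Σ corner-gray over 6 cells = 2195  → 1.3456
row 2: Σ corner-gray over 6 cells = 2532  → 1.5522
row 3: Σ corner-gray over 6 cells = 2638  → 1.6171
row 4: Σ corner-gray over 6 cells = 2286  → 1.4014
row 5: Σ corner-gray over 6 cells = 3095  → 1.8973
Σ rows: total corner-gray = 14977  → 9.1812 mm³

9.181


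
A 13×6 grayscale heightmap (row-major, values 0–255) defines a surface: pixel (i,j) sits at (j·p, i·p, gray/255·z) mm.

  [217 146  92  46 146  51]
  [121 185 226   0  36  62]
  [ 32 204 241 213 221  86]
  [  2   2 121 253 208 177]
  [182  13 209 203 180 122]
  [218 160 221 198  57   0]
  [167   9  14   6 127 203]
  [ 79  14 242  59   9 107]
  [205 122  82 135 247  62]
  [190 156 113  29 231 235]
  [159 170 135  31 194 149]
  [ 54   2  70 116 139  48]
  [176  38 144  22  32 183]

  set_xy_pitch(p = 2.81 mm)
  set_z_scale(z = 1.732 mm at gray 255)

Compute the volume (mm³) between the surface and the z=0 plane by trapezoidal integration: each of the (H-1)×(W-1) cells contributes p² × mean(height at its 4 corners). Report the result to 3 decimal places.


398.094

height_mm = gray/255 × 1.732; cell vol = 2.81² × mean(4 corners)
unit = 2.81² × 1.732 / (4×255) = 0.0134079 mm³ per gray-sum
row 0: Σ corner-gray over 5 cells = 2205  → 29.5644
row 1: Σ corner-gray over 5 cells = 2953  → 39.5935
row 2: Σ corner-gray over 5 cells = 3223  → 43.2136
row 3: Σ corner-gray over 5 cells = 2861  → 38.3600
row 4: Σ corner-gray over 5 cells = 3004  → 40.2773
row 5: Σ corner-gray over 5 cells = 2172  → 29.1219
row 6: Σ corner-gray over 5 cells = 1516  → 20.3264
row 7: Σ corner-gray over 5 cells = 2273  → 30.4761
row 8: Σ corner-gray over 5 cells = 2922  → 39.1778
row 9: Σ corner-gray over 5 cells = 2851  → 38.2259
row 10: Σ corner-gray over 5 cells = 2124  → 28.4784
row 11: Σ corner-gray over 5 cells = 1587  → 21.2783
Σ rows: total corner-gray = 29691  → 398.0936 mm³


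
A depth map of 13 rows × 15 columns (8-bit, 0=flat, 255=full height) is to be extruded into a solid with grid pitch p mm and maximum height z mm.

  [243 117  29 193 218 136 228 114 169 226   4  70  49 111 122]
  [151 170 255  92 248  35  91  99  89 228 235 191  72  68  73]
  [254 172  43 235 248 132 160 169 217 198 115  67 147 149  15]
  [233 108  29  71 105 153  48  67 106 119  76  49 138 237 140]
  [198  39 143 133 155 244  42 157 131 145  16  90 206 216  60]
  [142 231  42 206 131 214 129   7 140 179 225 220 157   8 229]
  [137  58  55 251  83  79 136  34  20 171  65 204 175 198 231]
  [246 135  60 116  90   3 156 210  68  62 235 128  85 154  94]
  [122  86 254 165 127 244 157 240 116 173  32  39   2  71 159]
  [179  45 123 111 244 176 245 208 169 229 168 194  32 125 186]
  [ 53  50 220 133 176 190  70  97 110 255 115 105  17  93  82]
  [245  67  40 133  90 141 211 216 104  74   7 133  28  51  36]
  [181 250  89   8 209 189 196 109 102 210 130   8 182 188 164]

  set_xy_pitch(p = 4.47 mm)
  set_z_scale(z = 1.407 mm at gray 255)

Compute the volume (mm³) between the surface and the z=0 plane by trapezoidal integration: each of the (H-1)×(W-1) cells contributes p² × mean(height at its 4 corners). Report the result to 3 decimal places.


2441.542

height_mm = gray/255 × 1.407; cell vol = 4.47² × mean(4 corners)
unit = 4.47² × 1.407 / (4×255) = 0.0275619 mm³ per gray-sum
row 0: Σ corner-gray over 14 cells = 7663  → 211.2068
row 1: Σ corner-gray over 14 cells = 8343  → 229.9488
row 2: Σ corner-gray over 14 cells = 7358  → 202.8004
row 3: Σ corner-gray over 14 cells = 6677  → 184.0307
row 4: Σ corner-gray over 14 cells = 7841  → 216.1128
row 5: Σ corner-gray over 14 cells = 7575  → 208.7813
row 6: Σ corner-gray over 14 cells = 6770  → 186.5940
row 7: Σ corner-gray over 14 cells = 7037  → 193.9530
row 8: Σ corner-gray over 14 cells = 8196  → 225.8972
row 9: Σ corner-gray over 14 cells = 7900  → 217.7389
row 10: Σ corner-gray over 14 cells = 6268  → 172.7579
row 11: Σ corner-gray over 14 cells = 6956  → 191.7205
Σ rows: total corner-gray = 88584  → 2441.5423 mm³
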